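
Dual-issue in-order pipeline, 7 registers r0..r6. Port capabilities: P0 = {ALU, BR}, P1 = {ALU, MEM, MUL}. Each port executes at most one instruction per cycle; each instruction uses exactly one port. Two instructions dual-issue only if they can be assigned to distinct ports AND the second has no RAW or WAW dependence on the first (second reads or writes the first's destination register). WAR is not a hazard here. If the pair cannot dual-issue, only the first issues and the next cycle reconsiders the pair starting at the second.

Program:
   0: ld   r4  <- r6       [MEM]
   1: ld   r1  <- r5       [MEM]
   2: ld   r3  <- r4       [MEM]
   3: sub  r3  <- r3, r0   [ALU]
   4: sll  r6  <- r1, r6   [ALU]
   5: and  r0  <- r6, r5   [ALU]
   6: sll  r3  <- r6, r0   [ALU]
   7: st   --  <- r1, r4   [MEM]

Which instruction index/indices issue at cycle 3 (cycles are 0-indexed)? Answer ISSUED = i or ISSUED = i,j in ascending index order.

  cy0 -> i0 (ld.MEM) no-port MEM/MEM
  cy1 -> i1 (ld.MEM) no-port MEM/MEM
  cy2 -> i2 (ld.MEM) RAW+WAW r3
  cy3 -> i3,i4 (sub.ALU/sll.ALU) dual
  cy4 -> i5 (and.ALU) RAW r0
  cy5 -> i6,i7 (sll.ALU/st.MEM) dual

ISSUED = 3,4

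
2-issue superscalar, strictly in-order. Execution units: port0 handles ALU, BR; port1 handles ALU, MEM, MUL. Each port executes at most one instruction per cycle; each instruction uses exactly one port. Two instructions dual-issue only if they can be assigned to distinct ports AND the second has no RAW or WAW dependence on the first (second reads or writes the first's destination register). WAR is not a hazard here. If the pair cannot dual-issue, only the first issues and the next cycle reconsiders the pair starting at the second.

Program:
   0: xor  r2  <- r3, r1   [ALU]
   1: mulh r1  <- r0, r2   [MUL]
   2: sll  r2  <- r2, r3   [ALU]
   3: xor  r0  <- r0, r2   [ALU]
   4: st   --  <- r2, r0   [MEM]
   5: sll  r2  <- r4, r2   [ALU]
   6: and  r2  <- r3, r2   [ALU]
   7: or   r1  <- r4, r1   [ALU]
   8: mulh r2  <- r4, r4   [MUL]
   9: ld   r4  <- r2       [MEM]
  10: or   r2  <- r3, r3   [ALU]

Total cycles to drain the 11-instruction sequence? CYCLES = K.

t=0 i0:xor.ALU ; RAW r2
t=1 i1,i2:mulh.MUL sll.ALU ; dual
t=2 i3:xor.ALU ; RAW r0
t=3 i4,i5:st.MEM sll.ALU ; dual
t=4 i6,i7:and.ALU or.ALU ; dual
t=5 i8:mulh.MUL ; no-port MUL/MEM
t=6 i9,i10:ld.MEM or.ALU ; dual

CYCLES = 7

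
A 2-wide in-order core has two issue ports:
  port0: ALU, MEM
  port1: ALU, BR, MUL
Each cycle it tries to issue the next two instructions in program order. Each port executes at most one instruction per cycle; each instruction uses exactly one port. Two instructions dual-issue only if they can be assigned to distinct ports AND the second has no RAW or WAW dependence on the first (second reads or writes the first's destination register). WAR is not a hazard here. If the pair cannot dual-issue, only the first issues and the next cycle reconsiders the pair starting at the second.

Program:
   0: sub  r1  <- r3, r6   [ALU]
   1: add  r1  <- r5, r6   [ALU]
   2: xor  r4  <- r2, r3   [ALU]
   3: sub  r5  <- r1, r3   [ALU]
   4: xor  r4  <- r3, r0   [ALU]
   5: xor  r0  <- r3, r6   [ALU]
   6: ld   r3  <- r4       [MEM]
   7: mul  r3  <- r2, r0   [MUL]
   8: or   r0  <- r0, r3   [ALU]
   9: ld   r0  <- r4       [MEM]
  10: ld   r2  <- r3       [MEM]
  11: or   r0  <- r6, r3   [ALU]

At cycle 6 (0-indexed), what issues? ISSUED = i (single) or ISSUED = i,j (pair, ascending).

0. sub.ALU @i0  | WAW r1
1. add.ALU/xor.ALU @i1,i2  | pair
2. sub.ALU/xor.ALU @i3,i4  | pair
3. xor.ALU/ld.MEM @i5,i6  | pair
4. mul.MUL @i7  | RAW r3
5. or.ALU @i8  | WAW r0
6. ld.MEM @i9  | no-port MEM/MEM
7. ld.MEM/or.ALU @i10,i11  | pair

ISSUED = 9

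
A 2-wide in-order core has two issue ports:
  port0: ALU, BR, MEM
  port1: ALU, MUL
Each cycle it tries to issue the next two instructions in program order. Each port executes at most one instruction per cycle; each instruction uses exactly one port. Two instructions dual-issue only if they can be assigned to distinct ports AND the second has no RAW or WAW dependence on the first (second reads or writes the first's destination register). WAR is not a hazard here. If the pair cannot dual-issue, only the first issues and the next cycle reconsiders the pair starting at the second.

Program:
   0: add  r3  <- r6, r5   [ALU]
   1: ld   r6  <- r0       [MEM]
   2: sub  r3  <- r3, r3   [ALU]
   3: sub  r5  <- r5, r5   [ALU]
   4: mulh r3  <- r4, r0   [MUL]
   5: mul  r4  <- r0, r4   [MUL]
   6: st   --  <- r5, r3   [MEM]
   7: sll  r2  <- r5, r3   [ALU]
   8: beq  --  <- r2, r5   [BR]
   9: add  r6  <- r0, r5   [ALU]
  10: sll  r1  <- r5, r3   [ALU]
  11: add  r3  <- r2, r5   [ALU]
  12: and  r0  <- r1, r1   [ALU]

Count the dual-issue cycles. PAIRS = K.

PAIRS = 5

t=0 i0&i1:add;ld ; 2-wide
t=1 i2&i3:sub;sub ; 2-wide
t=2 i4:mulh ; no-port MUL/MUL
t=3 i5&i6:mul;st ; 2-wide
t=4 i7:sll ; RAW r2
t=5 i8&i9:beq;add ; 2-wide
t=6 i10&i11:sll;add ; 2-wide
t=7 i12:and ; tail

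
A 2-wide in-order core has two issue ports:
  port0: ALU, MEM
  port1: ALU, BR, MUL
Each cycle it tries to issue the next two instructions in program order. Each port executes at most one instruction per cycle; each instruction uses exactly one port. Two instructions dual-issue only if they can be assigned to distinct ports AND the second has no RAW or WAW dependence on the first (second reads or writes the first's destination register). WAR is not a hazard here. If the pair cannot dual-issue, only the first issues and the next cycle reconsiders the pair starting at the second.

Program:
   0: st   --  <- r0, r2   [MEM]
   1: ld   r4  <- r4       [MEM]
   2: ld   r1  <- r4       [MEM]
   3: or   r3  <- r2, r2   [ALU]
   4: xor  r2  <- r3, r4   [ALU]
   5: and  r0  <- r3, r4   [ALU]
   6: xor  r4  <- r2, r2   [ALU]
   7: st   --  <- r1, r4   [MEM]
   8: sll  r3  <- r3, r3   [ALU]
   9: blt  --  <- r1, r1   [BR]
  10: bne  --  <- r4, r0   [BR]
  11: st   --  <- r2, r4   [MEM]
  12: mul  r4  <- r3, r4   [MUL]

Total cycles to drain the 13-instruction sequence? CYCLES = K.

t=0 i0:st.MEM ; no-port MEM/MEM
t=1 i1:ld.MEM ; no-port MEM/MEM
t=2 i2/i3:ld.MEM/or.ALU ; 2-wide
t=3 i4/i5:xor.ALU/and.ALU ; 2-wide
t=4 i6:xor.ALU ; RAW r4
t=5 i7/i8:st.MEM/sll.ALU ; 2-wide
t=6 i9:blt.BR ; no-port BR/BR
t=7 i10/i11:bne.BR/st.MEM ; 2-wide
t=8 i12:mul.MUL ; tail

CYCLES = 9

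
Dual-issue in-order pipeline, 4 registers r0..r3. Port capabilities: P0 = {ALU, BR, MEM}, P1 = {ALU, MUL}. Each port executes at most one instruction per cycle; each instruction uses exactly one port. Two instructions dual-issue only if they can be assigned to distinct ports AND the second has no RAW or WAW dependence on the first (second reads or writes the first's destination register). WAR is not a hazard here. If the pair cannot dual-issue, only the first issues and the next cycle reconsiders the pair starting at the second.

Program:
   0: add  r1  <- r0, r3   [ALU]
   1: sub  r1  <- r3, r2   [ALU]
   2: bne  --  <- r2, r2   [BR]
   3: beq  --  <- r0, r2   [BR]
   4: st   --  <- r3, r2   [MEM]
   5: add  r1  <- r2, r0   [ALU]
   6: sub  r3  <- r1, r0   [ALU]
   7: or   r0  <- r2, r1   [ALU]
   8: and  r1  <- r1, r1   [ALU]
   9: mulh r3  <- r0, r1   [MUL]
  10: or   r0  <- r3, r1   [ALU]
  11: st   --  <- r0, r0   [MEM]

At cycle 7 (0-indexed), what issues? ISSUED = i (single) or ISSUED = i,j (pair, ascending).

ISSUED = 10

0. add @i0  | WAW r1
1. sub+bne @i1,i2  | 2-wide
2. beq @i3  | no-port BR/MEM
3. st+add @i4,i5  | 2-wide
4. sub+or @i6,i7  | 2-wide
5. and @i8  | RAW r1
6. mulh @i9  | RAW r3
7. or @i10  | RAW r0
8. st @i11  | tail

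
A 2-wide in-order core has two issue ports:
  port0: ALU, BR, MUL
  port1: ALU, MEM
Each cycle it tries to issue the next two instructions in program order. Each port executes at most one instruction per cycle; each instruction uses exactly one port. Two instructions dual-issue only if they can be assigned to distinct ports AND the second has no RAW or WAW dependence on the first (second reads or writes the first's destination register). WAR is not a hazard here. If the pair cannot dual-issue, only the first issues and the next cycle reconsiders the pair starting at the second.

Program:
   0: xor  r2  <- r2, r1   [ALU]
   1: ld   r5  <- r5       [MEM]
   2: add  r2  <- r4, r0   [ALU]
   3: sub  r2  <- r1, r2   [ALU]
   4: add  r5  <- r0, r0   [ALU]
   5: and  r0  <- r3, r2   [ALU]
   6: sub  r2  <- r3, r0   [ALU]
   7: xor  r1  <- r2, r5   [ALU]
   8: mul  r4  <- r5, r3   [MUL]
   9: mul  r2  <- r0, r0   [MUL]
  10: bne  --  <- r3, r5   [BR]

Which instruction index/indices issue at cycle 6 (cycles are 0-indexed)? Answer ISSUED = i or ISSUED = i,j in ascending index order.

ISSUED = 9

0. xor.ALU ld.MEM @i0&i1  | dual
1. add.ALU @i2  | RAW+WAW r2
2. sub.ALU add.ALU @i3&i4  | dual
3. and.ALU @i5  | RAW r0
4. sub.ALU @i6  | RAW r2
5. xor.ALU mul.MUL @i7&i8  | dual
6. mul.MUL @i9  | no-port MUL/BR
7. bne.BR @i10  | tail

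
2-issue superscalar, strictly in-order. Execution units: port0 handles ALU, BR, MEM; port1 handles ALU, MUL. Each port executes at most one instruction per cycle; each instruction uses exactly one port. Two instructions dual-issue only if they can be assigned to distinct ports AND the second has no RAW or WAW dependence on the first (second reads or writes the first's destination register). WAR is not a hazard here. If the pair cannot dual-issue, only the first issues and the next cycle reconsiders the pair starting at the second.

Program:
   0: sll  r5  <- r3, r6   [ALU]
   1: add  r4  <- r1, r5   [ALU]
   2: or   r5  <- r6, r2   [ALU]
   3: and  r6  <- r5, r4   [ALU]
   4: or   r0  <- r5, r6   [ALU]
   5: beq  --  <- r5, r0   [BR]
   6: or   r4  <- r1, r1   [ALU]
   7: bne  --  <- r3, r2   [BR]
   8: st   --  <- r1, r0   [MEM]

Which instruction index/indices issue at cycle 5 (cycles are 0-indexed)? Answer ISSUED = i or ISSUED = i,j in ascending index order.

ISSUED = 7

#0 head=0: sll.ALU i0 RAW r5
#1 head=1: add.ALU;or.ALU i1,i2 dual
#2 head=3: and.ALU i3 RAW r6
#3 head=4: or.ALU i4 RAW r0
#4 head=5: beq.BR;or.ALU i5,i6 dual
#5 head=7: bne.BR i7 no-port BR/MEM
#6 head=8: st.MEM i8 tail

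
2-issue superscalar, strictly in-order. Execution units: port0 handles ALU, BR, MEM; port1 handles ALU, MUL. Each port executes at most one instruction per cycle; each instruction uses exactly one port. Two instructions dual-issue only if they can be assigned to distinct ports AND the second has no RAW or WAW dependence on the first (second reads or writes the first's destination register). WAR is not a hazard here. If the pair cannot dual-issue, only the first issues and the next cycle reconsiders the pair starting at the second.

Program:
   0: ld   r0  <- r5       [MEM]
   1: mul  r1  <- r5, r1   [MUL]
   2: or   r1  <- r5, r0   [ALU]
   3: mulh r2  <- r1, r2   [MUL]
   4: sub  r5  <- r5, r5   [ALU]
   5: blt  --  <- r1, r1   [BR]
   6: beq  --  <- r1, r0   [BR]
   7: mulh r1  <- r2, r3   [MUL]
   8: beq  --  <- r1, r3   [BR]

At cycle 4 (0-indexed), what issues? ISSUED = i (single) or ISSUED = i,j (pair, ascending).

[0] i0/i1  ld mul  -- pair
[1] i2  or  -- RAW r1
[2] i3/i4  mulh sub  -- pair
[3] i5  blt  -- no-port BR/BR
[4] i6/i7  beq mulh  -- pair
[5] i8  beq  -- tail

ISSUED = 6,7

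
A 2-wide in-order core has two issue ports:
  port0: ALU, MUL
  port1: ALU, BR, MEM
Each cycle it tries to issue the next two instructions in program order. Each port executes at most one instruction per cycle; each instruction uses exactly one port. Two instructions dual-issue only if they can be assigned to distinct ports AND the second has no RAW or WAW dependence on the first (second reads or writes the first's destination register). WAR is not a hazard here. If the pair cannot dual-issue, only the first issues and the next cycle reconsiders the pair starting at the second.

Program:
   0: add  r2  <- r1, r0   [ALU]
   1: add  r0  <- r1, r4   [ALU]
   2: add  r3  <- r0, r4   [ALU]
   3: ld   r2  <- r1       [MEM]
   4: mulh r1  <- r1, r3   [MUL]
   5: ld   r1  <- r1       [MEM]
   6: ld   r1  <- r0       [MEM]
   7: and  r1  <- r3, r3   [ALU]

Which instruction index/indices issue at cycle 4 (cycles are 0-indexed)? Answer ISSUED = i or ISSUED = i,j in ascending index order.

ISSUED = 6

[0] i0/i1  add.ALU+add.ALU  -- dual
[1] i2/i3  add.ALU+ld.MEM  -- dual
[2] i4  mulh.MUL  -- RAW+WAW r1
[3] i5  ld.MEM  -- no-port MEM/MEM
[4] i6  ld.MEM  -- WAW r1
[5] i7  and.ALU  -- tail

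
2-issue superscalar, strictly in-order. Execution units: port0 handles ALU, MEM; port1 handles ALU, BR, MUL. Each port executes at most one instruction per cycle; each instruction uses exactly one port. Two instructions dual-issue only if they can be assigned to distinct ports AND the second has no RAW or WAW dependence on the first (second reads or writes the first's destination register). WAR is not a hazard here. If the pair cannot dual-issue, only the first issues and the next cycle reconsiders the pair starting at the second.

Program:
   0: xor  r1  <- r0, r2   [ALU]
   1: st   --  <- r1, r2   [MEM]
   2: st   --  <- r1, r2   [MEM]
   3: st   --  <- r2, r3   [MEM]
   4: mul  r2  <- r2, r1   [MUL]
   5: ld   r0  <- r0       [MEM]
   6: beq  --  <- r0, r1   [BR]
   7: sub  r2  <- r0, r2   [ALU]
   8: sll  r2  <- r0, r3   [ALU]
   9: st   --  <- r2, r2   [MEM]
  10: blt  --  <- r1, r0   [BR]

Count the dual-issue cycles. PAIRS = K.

PAIRS = 3

[0] i0  xor.ALU  -- RAW r1
[1] i1  st.MEM  -- no-port MEM/MEM
[2] i2  st.MEM  -- no-port MEM/MEM
[3] i3/i4  st.MEM+mul.MUL  -- 2-wide
[4] i5  ld.MEM  -- RAW r0
[5] i6/i7  beq.BR+sub.ALU  -- 2-wide
[6] i8  sll.ALU  -- RAW r2
[7] i9/i10  st.MEM+blt.BR  -- 2-wide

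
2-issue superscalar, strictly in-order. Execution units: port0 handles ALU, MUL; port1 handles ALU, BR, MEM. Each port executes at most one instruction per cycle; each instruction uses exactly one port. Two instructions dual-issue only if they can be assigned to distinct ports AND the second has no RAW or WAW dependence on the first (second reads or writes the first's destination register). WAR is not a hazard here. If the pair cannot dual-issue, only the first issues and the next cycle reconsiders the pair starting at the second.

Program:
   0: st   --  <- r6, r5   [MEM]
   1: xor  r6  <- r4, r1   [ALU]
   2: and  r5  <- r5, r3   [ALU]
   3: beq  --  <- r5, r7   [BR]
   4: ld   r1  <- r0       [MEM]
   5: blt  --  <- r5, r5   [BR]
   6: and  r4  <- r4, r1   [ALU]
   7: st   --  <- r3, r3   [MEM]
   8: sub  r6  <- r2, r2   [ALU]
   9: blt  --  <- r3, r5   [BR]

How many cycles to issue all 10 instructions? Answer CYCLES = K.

CYCLES = 7

[0] i0&i1  st.MEM;xor.ALU  -- pair
[1] i2  and.ALU  -- RAW r5
[2] i3  beq.BR  -- no-port BR/MEM
[3] i4  ld.MEM  -- no-port MEM/BR
[4] i5&i6  blt.BR;and.ALU  -- pair
[5] i7&i8  st.MEM;sub.ALU  -- pair
[6] i9  blt.BR  -- tail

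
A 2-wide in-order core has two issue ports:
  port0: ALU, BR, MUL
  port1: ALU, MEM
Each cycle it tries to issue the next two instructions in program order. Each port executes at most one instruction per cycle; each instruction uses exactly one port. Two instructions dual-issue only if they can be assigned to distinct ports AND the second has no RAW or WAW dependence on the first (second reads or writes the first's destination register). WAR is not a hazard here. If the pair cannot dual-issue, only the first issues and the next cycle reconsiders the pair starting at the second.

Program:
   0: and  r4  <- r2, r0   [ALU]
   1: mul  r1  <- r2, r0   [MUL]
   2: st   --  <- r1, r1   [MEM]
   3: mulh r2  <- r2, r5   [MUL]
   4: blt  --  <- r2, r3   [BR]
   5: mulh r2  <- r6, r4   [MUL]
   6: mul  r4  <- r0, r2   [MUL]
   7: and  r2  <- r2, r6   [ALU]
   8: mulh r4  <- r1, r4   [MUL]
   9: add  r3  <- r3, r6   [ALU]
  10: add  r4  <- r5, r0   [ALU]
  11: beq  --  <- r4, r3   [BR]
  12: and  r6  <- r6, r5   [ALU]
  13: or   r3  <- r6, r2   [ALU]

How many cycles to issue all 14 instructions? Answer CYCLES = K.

CYCLES = 9

[0] i0&i1  and/mul  -- 2-wide
[1] i2&i3  st/mulh  -- 2-wide
[2] i4  blt  -- no-port BR/MUL
[3] i5  mulh  -- no-port MUL/MUL
[4] i6&i7  mul/and  -- 2-wide
[5] i8&i9  mulh/add  -- 2-wide
[6] i10  add  -- RAW r4
[7] i11&i12  beq/and  -- 2-wide
[8] i13  or  -- tail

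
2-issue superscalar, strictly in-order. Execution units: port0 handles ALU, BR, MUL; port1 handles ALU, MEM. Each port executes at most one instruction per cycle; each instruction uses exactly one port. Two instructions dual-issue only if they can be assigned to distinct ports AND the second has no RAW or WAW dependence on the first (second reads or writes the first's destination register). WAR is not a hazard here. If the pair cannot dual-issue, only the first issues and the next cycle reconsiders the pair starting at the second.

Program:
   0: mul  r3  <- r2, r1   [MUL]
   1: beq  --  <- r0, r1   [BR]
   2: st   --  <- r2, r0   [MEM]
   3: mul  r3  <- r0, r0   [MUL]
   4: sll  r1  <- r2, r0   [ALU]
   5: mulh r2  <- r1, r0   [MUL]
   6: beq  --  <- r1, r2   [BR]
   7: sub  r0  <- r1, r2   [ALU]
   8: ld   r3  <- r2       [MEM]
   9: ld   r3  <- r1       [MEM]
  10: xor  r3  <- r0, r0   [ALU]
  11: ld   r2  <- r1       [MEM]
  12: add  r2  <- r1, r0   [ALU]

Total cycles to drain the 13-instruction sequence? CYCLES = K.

CYCLES = 9

0. mul @i0  | no-port MUL/BR
1. beq st @i1/i2  | 2-wide
2. mul sll @i3/i4  | 2-wide
3. mulh @i5  | no-port MUL/BR
4. beq sub @i6/i7  | 2-wide
5. ld @i8  | no-port MEM/MEM
6. ld @i9  | WAW r3
7. xor ld @i10/i11  | 2-wide
8. add @i12  | tail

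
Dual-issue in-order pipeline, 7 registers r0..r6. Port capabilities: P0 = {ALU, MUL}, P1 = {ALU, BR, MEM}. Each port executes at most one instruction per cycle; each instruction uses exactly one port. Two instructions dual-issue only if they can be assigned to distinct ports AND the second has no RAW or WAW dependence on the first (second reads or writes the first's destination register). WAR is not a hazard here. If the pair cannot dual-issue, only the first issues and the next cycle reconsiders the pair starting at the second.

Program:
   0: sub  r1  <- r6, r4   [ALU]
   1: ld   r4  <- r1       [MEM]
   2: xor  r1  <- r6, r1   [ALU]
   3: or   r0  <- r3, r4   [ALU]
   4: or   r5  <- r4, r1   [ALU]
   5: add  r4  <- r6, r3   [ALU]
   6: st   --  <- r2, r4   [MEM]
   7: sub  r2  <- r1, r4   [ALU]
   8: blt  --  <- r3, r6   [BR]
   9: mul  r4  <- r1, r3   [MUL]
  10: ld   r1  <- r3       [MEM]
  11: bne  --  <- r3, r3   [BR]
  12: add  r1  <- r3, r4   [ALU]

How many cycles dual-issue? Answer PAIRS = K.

[0] i0  sub  -- RAW r1
[1] i1&i2  ld+xor  -- 2-wide
[2] i3&i4  or+or  -- 2-wide
[3] i5  add  -- RAW r4
[4] i6&i7  st+sub  -- 2-wide
[5] i8&i9  blt+mul  -- 2-wide
[6] i10  ld  -- no-port MEM/BR
[7] i11&i12  bne+add  -- 2-wide

PAIRS = 5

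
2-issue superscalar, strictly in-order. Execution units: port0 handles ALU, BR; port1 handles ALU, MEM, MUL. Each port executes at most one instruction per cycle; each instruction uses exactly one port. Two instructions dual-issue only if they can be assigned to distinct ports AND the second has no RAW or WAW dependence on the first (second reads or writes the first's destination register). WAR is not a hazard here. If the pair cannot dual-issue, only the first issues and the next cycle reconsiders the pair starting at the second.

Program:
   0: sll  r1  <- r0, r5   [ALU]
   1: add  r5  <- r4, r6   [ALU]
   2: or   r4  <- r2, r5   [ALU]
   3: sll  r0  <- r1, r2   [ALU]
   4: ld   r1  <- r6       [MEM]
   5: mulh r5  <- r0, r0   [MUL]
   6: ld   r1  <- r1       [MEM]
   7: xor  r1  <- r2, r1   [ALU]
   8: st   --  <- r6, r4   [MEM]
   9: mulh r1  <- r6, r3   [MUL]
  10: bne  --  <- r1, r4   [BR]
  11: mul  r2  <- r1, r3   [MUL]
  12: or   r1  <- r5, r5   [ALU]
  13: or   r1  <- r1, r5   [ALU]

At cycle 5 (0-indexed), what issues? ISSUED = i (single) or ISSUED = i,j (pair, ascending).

ISSUED = 7,8

[0] i0&i1  sll add  -- 2-wide
[1] i2&i3  or sll  -- 2-wide
[2] i4  ld  -- no-port MEM/MUL
[3] i5  mulh  -- no-port MUL/MEM
[4] i6  ld  -- RAW+WAW r1
[5] i7&i8  xor st  -- 2-wide
[6] i9  mulh  -- RAW r1
[7] i10&i11  bne mul  -- 2-wide
[8] i12  or  -- RAW+WAW r1
[9] i13  or  -- tail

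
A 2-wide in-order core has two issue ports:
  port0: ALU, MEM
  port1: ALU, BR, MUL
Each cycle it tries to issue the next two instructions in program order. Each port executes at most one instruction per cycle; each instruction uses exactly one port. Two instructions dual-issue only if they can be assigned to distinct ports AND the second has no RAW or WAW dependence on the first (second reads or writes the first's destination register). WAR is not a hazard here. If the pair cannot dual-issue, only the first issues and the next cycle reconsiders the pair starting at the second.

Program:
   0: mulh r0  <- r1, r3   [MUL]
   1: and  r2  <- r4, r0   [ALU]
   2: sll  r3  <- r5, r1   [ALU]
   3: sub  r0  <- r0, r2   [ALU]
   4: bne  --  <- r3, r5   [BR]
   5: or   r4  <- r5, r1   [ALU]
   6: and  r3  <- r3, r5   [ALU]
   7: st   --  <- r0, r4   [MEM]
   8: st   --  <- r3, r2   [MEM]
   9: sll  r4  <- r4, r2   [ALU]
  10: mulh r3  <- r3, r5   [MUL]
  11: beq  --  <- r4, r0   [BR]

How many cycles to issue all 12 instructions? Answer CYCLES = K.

t=0 i0:mulh ; RAW r0
t=1 i1&i2:and;sll ; 2-wide
t=2 i3&i4:sub;bne ; 2-wide
t=3 i5&i6:or;and ; 2-wide
t=4 i7:st ; no-port MEM/MEM
t=5 i8&i9:st;sll ; 2-wide
t=6 i10:mulh ; no-port MUL/BR
t=7 i11:beq ; tail

CYCLES = 8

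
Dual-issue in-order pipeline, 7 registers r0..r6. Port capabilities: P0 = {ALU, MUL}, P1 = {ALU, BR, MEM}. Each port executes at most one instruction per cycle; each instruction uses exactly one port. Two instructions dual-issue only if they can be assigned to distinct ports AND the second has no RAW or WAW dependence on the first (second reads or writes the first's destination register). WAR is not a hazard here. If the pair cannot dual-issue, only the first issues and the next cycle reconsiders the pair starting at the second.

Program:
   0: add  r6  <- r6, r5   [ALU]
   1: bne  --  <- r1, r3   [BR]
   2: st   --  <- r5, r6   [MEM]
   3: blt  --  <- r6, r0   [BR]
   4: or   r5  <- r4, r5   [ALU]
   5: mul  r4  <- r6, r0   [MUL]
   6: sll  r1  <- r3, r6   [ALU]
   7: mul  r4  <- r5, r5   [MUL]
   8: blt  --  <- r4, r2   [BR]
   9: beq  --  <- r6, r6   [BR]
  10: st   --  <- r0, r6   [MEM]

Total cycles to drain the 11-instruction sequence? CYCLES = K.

[0] i0,i1  add.ALU+bne.BR  -- dual
[1] i2  st.MEM  -- no-port MEM/BR
[2] i3,i4  blt.BR+or.ALU  -- dual
[3] i5,i6  mul.MUL+sll.ALU  -- dual
[4] i7  mul.MUL  -- RAW r4
[5] i8  blt.BR  -- no-port BR/BR
[6] i9  beq.BR  -- no-port BR/MEM
[7] i10  st.MEM  -- tail

CYCLES = 8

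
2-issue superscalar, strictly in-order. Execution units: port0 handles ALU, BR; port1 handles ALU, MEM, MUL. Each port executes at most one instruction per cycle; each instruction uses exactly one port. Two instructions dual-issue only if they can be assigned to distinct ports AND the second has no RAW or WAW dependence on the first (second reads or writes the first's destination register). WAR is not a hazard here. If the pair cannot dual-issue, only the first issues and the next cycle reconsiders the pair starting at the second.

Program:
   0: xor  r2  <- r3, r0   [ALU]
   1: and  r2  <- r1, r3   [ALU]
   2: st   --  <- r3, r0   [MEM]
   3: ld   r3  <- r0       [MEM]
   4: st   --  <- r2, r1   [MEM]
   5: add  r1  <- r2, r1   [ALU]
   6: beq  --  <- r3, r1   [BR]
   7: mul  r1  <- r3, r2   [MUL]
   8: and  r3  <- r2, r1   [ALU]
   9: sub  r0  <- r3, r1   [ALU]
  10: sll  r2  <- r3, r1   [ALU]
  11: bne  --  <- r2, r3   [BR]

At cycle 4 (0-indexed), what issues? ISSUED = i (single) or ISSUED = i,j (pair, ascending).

ISSUED = 6,7

#0 head=0: xor i0 WAW r2
#1 head=1: and/st i1,i2 pair
#2 head=3: ld i3 no-port MEM/MEM
#3 head=4: st/add i4,i5 pair
#4 head=6: beq/mul i6,i7 pair
#5 head=8: and i8 RAW r3
#6 head=9: sub/sll i9,i10 pair
#7 head=11: bne i11 tail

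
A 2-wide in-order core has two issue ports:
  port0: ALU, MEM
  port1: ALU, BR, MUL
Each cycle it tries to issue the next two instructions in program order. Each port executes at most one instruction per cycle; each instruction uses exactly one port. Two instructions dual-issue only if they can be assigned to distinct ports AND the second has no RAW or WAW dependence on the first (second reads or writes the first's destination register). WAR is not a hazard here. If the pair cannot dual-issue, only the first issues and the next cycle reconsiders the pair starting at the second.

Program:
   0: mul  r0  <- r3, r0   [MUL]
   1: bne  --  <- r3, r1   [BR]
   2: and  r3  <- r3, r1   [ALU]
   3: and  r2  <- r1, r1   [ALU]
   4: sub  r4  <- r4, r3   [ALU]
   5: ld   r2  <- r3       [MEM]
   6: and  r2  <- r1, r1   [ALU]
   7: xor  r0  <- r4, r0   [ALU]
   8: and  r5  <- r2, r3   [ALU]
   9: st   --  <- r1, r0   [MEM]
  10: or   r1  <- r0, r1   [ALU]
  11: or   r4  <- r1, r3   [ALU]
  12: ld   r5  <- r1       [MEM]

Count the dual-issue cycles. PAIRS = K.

PAIRS = 5

c0: i0 mul  no-port MUL/BR
c1: i1&i2 bne+and  pair
c2: i3&i4 and+sub  pair
c3: i5 ld  WAW r2
c4: i6&i7 and+xor  pair
c5: i8&i9 and+st  pair
c6: i10 or  RAW r1
c7: i11&i12 or+ld  pair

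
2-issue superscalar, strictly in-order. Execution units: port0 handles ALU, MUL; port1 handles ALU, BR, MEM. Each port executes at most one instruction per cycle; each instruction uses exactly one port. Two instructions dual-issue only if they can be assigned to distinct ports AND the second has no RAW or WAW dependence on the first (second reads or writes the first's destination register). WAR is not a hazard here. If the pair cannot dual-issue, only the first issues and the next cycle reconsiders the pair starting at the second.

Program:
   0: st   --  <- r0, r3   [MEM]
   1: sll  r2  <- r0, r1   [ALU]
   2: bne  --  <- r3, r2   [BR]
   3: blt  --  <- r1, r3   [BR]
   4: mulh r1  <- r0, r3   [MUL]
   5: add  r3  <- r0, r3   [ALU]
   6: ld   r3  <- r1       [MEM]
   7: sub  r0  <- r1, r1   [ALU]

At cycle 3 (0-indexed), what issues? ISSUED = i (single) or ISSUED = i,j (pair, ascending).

t=0 i0/i1:st+sll ; dual
t=1 i2:bne ; no-port BR/BR
t=2 i3/i4:blt+mulh ; dual
t=3 i5:add ; WAW r3
t=4 i6/i7:ld+sub ; dual

ISSUED = 5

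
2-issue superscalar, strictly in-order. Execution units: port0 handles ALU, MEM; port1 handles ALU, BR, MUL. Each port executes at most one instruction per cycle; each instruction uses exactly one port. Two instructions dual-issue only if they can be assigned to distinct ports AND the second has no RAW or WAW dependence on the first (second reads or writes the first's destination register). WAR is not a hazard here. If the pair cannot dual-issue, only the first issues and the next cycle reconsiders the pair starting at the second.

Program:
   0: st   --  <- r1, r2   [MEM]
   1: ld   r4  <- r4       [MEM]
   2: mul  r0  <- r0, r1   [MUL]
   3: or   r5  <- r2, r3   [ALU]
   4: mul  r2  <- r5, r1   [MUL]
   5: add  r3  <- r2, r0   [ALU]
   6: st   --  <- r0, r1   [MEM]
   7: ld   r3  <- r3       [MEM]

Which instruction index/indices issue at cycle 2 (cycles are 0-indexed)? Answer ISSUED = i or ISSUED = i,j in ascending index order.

ISSUED = 3

0. st.MEM @i0  | no-port MEM/MEM
1. ld.MEM;mul.MUL @i1/i2  | 2-wide
2. or.ALU @i3  | RAW r5
3. mul.MUL @i4  | RAW r2
4. add.ALU;st.MEM @i5/i6  | 2-wide
5. ld.MEM @i7  | tail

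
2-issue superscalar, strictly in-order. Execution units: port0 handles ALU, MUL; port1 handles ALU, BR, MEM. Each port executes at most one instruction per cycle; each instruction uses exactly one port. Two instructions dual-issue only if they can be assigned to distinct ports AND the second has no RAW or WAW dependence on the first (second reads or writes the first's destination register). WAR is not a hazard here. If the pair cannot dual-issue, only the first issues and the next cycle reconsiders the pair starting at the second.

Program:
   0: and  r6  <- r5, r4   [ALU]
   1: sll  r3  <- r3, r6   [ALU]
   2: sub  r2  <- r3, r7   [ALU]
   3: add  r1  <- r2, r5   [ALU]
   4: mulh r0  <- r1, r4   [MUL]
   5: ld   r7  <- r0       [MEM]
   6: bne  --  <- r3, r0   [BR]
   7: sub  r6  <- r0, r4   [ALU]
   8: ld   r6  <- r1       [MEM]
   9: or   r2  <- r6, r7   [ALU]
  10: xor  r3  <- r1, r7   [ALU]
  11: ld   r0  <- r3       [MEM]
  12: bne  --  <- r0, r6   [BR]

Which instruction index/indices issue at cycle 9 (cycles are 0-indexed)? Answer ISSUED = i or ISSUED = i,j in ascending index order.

ISSUED = 11

  cy0 -> i0 (and) RAW r6
  cy1 -> i1 (sll) RAW r3
  cy2 -> i2 (sub) RAW r2
  cy3 -> i3 (add) RAW r1
  cy4 -> i4 (mulh) RAW r0
  cy5 -> i5 (ld) no-port MEM/BR
  cy6 -> i6&i7 (bne/sub) dual
  cy7 -> i8 (ld) RAW r6
  cy8 -> i9&i10 (or/xor) dual
  cy9 -> i11 (ld) no-port MEM/BR
  cy10 -> i12 (bne) tail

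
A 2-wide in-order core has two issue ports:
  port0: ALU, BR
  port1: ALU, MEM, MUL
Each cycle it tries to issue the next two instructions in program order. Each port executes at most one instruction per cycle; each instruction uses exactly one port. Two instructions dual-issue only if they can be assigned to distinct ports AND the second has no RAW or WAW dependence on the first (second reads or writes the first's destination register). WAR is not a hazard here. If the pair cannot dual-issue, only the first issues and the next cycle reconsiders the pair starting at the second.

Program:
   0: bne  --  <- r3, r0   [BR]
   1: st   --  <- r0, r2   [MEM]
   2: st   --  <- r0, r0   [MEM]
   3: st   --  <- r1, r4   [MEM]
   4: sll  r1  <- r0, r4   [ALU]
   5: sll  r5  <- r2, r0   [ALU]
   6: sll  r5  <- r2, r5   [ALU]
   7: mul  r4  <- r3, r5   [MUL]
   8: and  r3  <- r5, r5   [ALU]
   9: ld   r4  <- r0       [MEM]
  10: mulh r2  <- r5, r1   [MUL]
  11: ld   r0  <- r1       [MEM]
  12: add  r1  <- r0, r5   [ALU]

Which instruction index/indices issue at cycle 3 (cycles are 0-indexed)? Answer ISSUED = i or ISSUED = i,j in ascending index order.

c0: i0/i1 bne+st  2-wide
c1: i2 st  no-port MEM/MEM
c2: i3/i4 st+sll  2-wide
c3: i5 sll  RAW+WAW r5
c4: i6 sll  RAW r5
c5: i7/i8 mul+and  2-wide
c6: i9 ld  no-port MEM/MUL
c7: i10 mulh  no-port MUL/MEM
c8: i11 ld  RAW r0
c9: i12 add  tail

ISSUED = 5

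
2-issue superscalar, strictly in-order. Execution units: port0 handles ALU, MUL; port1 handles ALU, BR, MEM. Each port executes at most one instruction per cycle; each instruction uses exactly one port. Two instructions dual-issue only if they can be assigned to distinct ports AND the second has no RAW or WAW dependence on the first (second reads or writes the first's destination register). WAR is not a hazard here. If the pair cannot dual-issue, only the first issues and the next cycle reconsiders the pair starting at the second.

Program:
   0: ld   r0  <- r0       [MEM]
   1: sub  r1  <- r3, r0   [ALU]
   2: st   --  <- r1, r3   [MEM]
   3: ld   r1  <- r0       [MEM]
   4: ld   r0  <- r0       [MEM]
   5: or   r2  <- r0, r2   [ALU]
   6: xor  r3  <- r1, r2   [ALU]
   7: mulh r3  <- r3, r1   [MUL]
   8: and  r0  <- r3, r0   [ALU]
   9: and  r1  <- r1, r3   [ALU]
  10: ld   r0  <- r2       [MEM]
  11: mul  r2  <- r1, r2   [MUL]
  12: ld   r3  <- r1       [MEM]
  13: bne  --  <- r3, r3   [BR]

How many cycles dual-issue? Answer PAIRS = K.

PAIRS = 2

0. ld.MEM @i0  | RAW r0
1. sub.ALU @i1  | RAW r1
2. st.MEM @i2  | no-port MEM/MEM
3. ld.MEM @i3  | no-port MEM/MEM
4. ld.MEM @i4  | RAW r0
5. or.ALU @i5  | RAW r2
6. xor.ALU @i6  | RAW+WAW r3
7. mulh.MUL @i7  | RAW r3
8. and.ALU+and.ALU @i8&i9  | 2-wide
9. ld.MEM+mul.MUL @i10&i11  | 2-wide
10. ld.MEM @i12  | no-port MEM/BR
11. bne.BR @i13  | tail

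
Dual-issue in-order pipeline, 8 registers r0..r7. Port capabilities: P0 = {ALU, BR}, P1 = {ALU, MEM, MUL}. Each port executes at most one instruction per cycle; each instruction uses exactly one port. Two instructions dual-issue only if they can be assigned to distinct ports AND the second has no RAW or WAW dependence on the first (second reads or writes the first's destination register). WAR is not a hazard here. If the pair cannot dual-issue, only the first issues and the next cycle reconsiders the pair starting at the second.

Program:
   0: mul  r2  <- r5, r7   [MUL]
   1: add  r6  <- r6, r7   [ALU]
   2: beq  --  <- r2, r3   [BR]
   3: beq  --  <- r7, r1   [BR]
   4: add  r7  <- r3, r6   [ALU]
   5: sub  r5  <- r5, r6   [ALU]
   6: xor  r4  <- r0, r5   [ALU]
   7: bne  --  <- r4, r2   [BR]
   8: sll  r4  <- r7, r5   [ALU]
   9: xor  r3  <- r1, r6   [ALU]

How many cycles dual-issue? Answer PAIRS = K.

#0 head=0: mul;add i0+i1 dual
#1 head=2: beq i2 no-port BR/BR
#2 head=3: beq;add i3+i4 dual
#3 head=5: sub i5 RAW r5
#4 head=6: xor i6 RAW r4
#5 head=7: bne;sll i7+i8 dual
#6 head=9: xor i9 tail

PAIRS = 3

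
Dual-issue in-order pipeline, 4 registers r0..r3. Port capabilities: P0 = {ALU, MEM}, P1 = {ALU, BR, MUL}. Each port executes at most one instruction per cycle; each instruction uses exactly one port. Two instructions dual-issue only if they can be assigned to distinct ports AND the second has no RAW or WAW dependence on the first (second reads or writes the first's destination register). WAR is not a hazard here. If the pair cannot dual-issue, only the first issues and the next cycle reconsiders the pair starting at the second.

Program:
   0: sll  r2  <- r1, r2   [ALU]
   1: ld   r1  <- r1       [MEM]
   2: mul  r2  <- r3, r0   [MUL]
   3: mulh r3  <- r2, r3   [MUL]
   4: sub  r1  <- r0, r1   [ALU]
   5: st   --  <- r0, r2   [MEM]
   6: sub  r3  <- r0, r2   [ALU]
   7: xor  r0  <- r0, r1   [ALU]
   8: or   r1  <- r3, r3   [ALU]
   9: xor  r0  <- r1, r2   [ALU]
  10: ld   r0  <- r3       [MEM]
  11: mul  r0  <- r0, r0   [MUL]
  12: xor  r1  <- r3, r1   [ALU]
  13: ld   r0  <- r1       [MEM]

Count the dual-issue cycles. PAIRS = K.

PAIRS = 5

  cy0 -> i0/i1 (sll.ALU;ld.MEM) dual
  cy1 -> i2 (mul.MUL) no-port MUL/MUL
  cy2 -> i3/i4 (mulh.MUL;sub.ALU) dual
  cy3 -> i5/i6 (st.MEM;sub.ALU) dual
  cy4 -> i7/i8 (xor.ALU;or.ALU) dual
  cy5 -> i9 (xor.ALU) WAW r0
  cy6 -> i10 (ld.MEM) RAW+WAW r0
  cy7 -> i11/i12 (mul.MUL;xor.ALU) dual
  cy8 -> i13 (ld.MEM) tail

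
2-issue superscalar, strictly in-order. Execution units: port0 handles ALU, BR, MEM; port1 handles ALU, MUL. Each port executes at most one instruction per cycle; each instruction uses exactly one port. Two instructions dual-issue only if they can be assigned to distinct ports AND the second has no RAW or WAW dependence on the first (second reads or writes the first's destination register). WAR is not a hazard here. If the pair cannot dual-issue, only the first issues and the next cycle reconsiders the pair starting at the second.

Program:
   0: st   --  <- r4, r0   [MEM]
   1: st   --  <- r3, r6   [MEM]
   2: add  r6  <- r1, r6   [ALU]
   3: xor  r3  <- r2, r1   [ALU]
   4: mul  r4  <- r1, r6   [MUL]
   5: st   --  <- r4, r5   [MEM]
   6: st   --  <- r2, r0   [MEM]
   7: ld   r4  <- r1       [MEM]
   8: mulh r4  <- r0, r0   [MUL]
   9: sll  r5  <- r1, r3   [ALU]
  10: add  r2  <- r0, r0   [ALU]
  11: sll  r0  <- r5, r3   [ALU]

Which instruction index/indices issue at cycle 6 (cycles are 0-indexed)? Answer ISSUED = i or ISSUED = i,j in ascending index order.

ISSUED = 8,9

  cy0 -> i0 (st) no-port MEM/MEM
  cy1 -> i1/i2 (st;add) pair
  cy2 -> i3/i4 (xor;mul) pair
  cy3 -> i5 (st) no-port MEM/MEM
  cy4 -> i6 (st) no-port MEM/MEM
  cy5 -> i7 (ld) WAW r4
  cy6 -> i8/i9 (mulh;sll) pair
  cy7 -> i10/i11 (add;sll) pair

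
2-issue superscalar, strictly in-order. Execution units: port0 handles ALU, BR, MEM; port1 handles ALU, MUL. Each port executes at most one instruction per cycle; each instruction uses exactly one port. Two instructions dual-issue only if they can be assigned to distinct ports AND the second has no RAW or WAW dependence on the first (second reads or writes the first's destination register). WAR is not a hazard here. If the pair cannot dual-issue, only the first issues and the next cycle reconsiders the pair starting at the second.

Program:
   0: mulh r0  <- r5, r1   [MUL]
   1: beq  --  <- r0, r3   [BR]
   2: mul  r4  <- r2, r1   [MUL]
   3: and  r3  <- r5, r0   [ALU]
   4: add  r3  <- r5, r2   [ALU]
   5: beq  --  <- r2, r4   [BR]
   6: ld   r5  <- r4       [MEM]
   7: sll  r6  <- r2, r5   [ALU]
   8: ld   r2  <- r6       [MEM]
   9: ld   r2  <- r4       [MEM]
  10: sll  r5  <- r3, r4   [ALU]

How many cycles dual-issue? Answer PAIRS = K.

[0] i0  mulh.MUL  -- RAW r0
[1] i1&i2  beq.BR/mul.MUL  -- pair
[2] i3  and.ALU  -- WAW r3
[3] i4&i5  add.ALU/beq.BR  -- pair
[4] i6  ld.MEM  -- RAW r5
[5] i7  sll.ALU  -- RAW r6
[6] i8  ld.MEM  -- no-port MEM/MEM
[7] i9&i10  ld.MEM/sll.ALU  -- pair

PAIRS = 3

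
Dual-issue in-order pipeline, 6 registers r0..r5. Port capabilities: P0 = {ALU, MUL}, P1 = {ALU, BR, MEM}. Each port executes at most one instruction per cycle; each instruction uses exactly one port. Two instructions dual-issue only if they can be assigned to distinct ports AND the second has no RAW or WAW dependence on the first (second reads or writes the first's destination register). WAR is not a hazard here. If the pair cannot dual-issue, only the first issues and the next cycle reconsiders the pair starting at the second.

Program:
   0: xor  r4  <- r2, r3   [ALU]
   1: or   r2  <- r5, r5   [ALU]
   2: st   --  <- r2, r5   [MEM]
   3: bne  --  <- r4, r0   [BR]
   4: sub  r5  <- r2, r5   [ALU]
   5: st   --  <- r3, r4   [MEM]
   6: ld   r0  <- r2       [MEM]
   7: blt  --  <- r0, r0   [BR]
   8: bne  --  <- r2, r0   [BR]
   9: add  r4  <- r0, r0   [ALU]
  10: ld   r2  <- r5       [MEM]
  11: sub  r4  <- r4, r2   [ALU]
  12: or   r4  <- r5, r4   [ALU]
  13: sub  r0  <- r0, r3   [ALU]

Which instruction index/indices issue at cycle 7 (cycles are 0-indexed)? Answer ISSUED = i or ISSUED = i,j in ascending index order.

t=0 i0/i1:xor+or ; dual
t=1 i2:st ; no-port MEM/BR
t=2 i3/i4:bne+sub ; dual
t=3 i5:st ; no-port MEM/MEM
t=4 i6:ld ; no-port MEM/BR
t=5 i7:blt ; no-port BR/BR
t=6 i8/i9:bne+add ; dual
t=7 i10:ld ; RAW r2
t=8 i11:sub ; RAW+WAW r4
t=9 i12/i13:or+sub ; dual

ISSUED = 10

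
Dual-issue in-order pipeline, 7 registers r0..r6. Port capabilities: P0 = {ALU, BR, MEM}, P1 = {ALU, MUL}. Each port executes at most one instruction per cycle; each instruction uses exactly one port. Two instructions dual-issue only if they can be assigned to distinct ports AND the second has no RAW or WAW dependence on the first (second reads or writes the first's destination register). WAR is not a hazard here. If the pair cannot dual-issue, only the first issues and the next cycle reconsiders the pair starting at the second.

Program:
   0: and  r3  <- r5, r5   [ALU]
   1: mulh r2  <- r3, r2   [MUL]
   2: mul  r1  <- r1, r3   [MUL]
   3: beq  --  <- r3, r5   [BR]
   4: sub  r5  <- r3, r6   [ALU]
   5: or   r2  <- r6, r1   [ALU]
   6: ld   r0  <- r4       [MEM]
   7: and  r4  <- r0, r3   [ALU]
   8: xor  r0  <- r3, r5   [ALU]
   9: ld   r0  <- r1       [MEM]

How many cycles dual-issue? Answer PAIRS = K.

c0: i0 and.ALU  RAW r3
c1: i1 mulh.MUL  no-port MUL/MUL
c2: i2/i3 mul.MUL+beq.BR  2-wide
c3: i4/i5 sub.ALU+or.ALU  2-wide
c4: i6 ld.MEM  RAW r0
c5: i7/i8 and.ALU+xor.ALU  2-wide
c6: i9 ld.MEM  tail

PAIRS = 3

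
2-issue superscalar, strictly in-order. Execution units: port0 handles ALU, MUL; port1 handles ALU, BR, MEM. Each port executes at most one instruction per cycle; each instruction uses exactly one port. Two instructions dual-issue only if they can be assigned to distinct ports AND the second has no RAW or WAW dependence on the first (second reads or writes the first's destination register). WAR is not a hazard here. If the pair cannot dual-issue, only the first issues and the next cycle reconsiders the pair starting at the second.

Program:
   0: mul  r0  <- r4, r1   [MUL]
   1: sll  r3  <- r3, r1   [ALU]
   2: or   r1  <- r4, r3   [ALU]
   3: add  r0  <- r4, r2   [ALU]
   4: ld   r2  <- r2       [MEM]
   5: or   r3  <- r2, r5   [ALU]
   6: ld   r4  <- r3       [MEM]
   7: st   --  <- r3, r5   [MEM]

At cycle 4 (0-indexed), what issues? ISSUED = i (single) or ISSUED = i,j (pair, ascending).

ISSUED = 6

  cy0 -> i0+i1 (mul sll) 2-wide
  cy1 -> i2+i3 (or add) 2-wide
  cy2 -> i4 (ld) RAW r2
  cy3 -> i5 (or) RAW r3
  cy4 -> i6 (ld) no-port MEM/MEM
  cy5 -> i7 (st) tail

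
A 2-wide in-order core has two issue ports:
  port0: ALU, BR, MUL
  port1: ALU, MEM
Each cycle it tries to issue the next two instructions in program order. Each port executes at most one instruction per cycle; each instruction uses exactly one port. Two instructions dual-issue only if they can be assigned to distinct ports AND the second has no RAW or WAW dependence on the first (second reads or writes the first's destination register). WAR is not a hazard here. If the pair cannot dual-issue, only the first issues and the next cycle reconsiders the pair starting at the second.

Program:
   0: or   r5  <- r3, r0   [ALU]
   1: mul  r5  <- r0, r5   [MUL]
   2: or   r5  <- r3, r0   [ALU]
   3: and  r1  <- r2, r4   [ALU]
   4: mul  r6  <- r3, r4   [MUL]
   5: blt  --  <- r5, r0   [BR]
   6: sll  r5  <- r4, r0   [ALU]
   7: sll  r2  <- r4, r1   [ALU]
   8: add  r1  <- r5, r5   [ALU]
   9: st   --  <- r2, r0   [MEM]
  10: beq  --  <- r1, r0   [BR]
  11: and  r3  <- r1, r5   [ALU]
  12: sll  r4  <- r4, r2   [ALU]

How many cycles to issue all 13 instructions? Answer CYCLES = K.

#0 head=0: or.ALU i0 RAW+WAW r5
#1 head=1: mul.MUL i1 WAW r5
#2 head=2: or.ALU/and.ALU i2+i3 dual
#3 head=4: mul.MUL i4 no-port MUL/BR
#4 head=5: blt.BR/sll.ALU i5+i6 dual
#5 head=7: sll.ALU/add.ALU i7+i8 dual
#6 head=9: st.MEM/beq.BR i9+i10 dual
#7 head=11: and.ALU/sll.ALU i11+i12 dual

CYCLES = 8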